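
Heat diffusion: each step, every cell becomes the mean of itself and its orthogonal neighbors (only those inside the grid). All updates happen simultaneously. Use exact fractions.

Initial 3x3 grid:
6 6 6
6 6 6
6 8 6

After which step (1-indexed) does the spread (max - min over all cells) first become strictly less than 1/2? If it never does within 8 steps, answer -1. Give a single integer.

Step 1: max=20/3, min=6, spread=2/3
Step 2: max=787/120, min=6, spread=67/120
Step 3: max=6917/1080, min=607/100, spread=1807/5400
  -> spread < 1/2 first at step 3
Step 4: max=2749963/432000, min=16561/2700, spread=33401/144000
Step 5: max=24557933/3888000, min=1663391/270000, spread=3025513/19440000
Step 6: max=9796126867/1555200000, min=89155949/14400000, spread=53531/497664
Step 7: max=585904925849/93312000000, min=24119116051/3888000000, spread=450953/5971968
Step 8: max=35101223560603/5598720000000, min=2900368610519/466560000000, spread=3799043/71663616

Answer: 3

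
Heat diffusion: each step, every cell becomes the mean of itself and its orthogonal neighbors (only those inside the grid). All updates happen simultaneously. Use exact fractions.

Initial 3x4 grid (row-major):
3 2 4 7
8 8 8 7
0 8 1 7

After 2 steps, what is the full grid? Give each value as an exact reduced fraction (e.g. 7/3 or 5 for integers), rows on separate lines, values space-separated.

After step 1:
  13/3 17/4 21/4 6
  19/4 34/5 28/5 29/4
  16/3 17/4 6 5
After step 2:
  40/9 619/120 211/40 37/6
  1273/240 513/100 309/50 477/80
  43/9 1343/240 417/80 73/12

Answer: 40/9 619/120 211/40 37/6
1273/240 513/100 309/50 477/80
43/9 1343/240 417/80 73/12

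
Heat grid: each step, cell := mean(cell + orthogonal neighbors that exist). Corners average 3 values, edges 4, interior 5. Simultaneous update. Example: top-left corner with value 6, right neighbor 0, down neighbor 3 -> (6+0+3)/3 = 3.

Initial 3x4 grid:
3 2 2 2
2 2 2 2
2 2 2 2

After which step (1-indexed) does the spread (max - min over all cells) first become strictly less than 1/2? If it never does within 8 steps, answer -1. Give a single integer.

Step 1: max=7/3, min=2, spread=1/3
  -> spread < 1/2 first at step 1
Step 2: max=41/18, min=2, spread=5/18
Step 3: max=473/216, min=2, spread=41/216
Step 4: max=56057/25920, min=2, spread=4217/25920
Step 5: max=3319549/1555200, min=14479/7200, spread=38417/311040
Step 6: max=197824211/93312000, min=290597/144000, spread=1903471/18662400
Step 7: max=11798429089/5598720000, min=8755759/4320000, spread=18038617/223948800
Step 8: max=705114582851/335923200000, min=790526759/388800000, spread=883978523/13436928000

Answer: 1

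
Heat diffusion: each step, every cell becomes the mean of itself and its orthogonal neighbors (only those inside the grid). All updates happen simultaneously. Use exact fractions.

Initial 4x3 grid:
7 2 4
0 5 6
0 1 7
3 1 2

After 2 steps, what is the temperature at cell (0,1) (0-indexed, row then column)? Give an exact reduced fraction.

Answer: 143/40

Derivation:
Step 1: cell (0,1) = 9/2
Step 2: cell (0,1) = 143/40
Full grid after step 2:
  7/2 143/40 14/3
  49/20 93/25 163/40
  61/30 247/100 469/120
  49/36 553/240 109/36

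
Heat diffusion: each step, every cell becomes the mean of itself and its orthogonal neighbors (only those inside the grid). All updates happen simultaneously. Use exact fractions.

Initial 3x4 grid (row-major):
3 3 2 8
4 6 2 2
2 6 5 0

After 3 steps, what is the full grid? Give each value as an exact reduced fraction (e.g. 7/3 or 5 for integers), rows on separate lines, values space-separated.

Answer: 497/135 26651/7200 8677/2400 2503/720
55567/14400 2851/750 21263/6000 11833/3600
321/80 1557/400 6239/1800 853/270

Derivation:
After step 1:
  10/3 7/2 15/4 4
  15/4 21/5 17/5 3
  4 19/4 13/4 7/3
After step 2:
  127/36 887/240 293/80 43/12
  917/240 98/25 88/25 191/60
  25/6 81/20 103/30 103/36
After step 3:
  497/135 26651/7200 8677/2400 2503/720
  55567/14400 2851/750 21263/6000 11833/3600
  321/80 1557/400 6239/1800 853/270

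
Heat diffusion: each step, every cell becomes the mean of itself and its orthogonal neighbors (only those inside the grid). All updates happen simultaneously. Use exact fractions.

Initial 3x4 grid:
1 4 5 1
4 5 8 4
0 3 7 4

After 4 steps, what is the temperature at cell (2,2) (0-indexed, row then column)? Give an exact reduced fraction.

Step 1: cell (2,2) = 11/2
Step 2: cell (2,2) = 401/80
Step 3: cell (2,2) = 3799/800
Step 4: cell (2,2) = 327989/72000
Full grid after step 4:
  12737/3600 94313/24000 926717/216000 574117/129600
  1530019/432000 716351/180000 1612477/360000 3974663/864000
  57779/16200 875567/216000 327989/72000 204739/43200

Answer: 327989/72000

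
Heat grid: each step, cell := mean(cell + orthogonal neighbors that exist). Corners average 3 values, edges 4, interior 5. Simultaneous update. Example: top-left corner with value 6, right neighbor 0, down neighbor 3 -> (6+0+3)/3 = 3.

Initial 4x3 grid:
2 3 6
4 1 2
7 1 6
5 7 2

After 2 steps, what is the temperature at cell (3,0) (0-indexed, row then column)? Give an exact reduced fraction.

Answer: 43/9

Derivation:
Step 1: cell (3,0) = 19/3
Step 2: cell (3,0) = 43/9
Full grid after step 2:
  19/6 89/30 125/36
  259/80 337/100 371/120
  1109/240 347/100 159/40
  43/9 1169/240 23/6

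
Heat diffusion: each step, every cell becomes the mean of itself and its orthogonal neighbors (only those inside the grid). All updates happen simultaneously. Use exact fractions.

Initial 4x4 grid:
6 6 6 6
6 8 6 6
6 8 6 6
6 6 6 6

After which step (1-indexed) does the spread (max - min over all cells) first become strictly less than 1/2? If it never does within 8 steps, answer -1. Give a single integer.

Answer: 3

Derivation:
Step 1: max=34/5, min=6, spread=4/5
Step 2: max=33/5, min=6, spread=3/5
Step 3: max=6459/1000, min=733/120, spread=263/750
  -> spread < 1/2 first at step 3
Step 4: max=115853/18000, min=22147/3600, spread=853/3000
Step 5: max=3467357/540000, min=668689/108000, spread=1721/7500
Step 6: max=103756709/16200000, min=16782307/2700000, spread=3062867/16200000
Step 7: max=621198613/97200000, min=63096671/10125000, spread=77352857/486000000
Step 8: max=93002331113/14580000000, min=15175569661/2430000000, spread=1948913147/14580000000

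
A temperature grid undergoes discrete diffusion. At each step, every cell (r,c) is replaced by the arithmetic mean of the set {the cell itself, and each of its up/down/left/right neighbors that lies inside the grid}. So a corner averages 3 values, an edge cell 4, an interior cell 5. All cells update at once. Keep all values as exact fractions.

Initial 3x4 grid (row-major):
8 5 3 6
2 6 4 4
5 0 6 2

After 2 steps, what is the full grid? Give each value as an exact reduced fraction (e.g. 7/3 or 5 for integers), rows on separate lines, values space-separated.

Answer: 21/4 23/5 71/15 77/18
959/240 23/5 39/10 127/30
71/18 779/240 317/80 11/3

Derivation:
After step 1:
  5 11/2 9/2 13/3
  21/4 17/5 23/5 4
  7/3 17/4 3 4
After step 2:
  21/4 23/5 71/15 77/18
  959/240 23/5 39/10 127/30
  71/18 779/240 317/80 11/3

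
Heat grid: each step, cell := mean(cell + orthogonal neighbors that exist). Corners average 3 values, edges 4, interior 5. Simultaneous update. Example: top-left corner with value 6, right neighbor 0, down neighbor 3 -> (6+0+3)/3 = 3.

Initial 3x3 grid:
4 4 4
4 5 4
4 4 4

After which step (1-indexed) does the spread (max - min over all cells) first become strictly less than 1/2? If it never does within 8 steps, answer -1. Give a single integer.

Answer: 1

Derivation:
Step 1: max=17/4, min=4, spread=1/4
  -> spread < 1/2 first at step 1
Step 2: max=106/25, min=329/80, spread=51/400
Step 3: max=20023/4800, min=1487/360, spread=589/14400
Step 4: max=124943/30000, min=1193081/288000, spread=31859/1440000
Step 5: max=71811607/17280000, min=7464721/1800000, spread=751427/86400000
Step 6: max=448634687/108000000, min=4302263129/1036800000, spread=23149331/5184000000
Step 7: max=258314654263/62208000000, min=26894931889/6480000000, spread=616540643/311040000000
Step 8: max=1614312453983/388800000000, min=15493852008761/3732480000000, spread=17737747379/18662400000000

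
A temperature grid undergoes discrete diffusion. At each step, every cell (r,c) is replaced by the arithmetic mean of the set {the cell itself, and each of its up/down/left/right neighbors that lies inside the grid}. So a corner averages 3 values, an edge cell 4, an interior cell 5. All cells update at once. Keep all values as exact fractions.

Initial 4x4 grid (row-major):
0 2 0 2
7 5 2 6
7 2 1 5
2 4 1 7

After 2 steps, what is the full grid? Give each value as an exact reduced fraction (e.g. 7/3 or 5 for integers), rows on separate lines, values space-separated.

Answer: 19/6 197/80 523/240 95/36
317/80 167/50 277/100 419/120
1043/240 327/100 84/25 451/120
133/36 409/120 361/120 37/9

Derivation:
After step 1:
  3 7/4 3/2 8/3
  19/4 18/5 14/5 15/4
  9/2 19/5 11/5 19/4
  13/3 9/4 13/4 13/3
After step 2:
  19/6 197/80 523/240 95/36
  317/80 167/50 277/100 419/120
  1043/240 327/100 84/25 451/120
  133/36 409/120 361/120 37/9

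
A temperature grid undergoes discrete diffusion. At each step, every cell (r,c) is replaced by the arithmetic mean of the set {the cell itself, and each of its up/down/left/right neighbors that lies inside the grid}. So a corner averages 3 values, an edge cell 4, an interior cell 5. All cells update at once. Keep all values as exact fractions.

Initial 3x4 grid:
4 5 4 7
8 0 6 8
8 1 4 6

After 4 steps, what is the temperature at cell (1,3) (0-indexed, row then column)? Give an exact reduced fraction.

Step 1: cell (1,3) = 27/4
Step 2: cell (1,3) = 1409/240
Step 3: cell (1,3) = 81763/14400
Step 4: cell (1,3) = 4643177/864000
Full grid after step 4:
  299899/64800 1028653/216000 1088993/216000 712183/129600
  1005473/216000 823619/180000 1808413/360000 4643177/864000
  9182/2025 498389/108000 174353/36000 228511/43200

Answer: 4643177/864000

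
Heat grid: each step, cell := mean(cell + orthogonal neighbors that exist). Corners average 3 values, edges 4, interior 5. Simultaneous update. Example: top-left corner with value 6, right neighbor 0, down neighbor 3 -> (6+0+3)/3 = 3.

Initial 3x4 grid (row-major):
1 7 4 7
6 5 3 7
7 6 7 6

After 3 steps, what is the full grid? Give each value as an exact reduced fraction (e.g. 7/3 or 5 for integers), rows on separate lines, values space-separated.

Answer: 10609/2160 17813/3600 3173/600 4019/720
24949/4800 666/125 2068/375 82667/14400
6097/1080 40901/7200 41701/7200 6401/1080

Derivation:
After step 1:
  14/3 17/4 21/4 6
  19/4 27/5 26/5 23/4
  19/3 25/4 11/2 20/3
After step 2:
  41/9 587/120 207/40 17/3
  423/80 517/100 271/50 1417/240
  52/9 1409/240 1417/240 215/36
After step 3:
  10609/2160 17813/3600 3173/600 4019/720
  24949/4800 666/125 2068/375 82667/14400
  6097/1080 40901/7200 41701/7200 6401/1080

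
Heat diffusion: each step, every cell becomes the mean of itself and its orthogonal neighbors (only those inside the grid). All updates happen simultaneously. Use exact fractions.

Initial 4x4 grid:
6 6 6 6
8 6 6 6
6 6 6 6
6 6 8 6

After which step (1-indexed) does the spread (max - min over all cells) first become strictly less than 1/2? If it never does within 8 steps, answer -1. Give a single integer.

Step 1: max=20/3, min=6, spread=2/3
Step 2: max=391/60, min=6, spread=31/60
Step 3: max=3451/540, min=6, spread=211/540
  -> spread < 1/2 first at step 3
Step 4: max=68543/10800, min=1366/225, spread=119/432
Step 5: max=379517/60000, min=20566/3375, spread=125093/540000
Step 6: max=15362449/2430000, min=275971/45000, spread=92003/486000
Step 7: max=92010857/14580000, min=1868603/303750, spread=2317913/14580000
Step 8: max=13792578757/2187000000, min=2249959357/364500000, spread=58564523/437400000

Answer: 3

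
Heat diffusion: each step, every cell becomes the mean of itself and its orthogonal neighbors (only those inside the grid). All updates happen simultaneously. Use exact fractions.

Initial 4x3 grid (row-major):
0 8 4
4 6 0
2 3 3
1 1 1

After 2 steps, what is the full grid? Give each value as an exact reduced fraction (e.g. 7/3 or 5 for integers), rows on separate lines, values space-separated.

After step 1:
  4 9/2 4
  3 21/5 13/4
  5/2 3 7/4
  4/3 3/2 5/3
After step 2:
  23/6 167/40 47/12
  137/40 359/100 33/10
  59/24 259/100 29/12
  16/9 15/8 59/36

Answer: 23/6 167/40 47/12
137/40 359/100 33/10
59/24 259/100 29/12
16/9 15/8 59/36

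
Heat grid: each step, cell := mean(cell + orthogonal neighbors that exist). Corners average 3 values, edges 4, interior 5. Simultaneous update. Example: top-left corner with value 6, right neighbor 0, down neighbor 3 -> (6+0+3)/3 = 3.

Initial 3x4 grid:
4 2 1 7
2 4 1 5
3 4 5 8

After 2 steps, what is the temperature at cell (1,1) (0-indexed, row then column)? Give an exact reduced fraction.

Answer: 79/25

Derivation:
Step 1: cell (1,1) = 13/5
Step 2: cell (1,1) = 79/25
Full grid after step 2:
  26/9 323/120 391/120 37/9
  691/240 79/25 183/50 1127/240
  41/12 141/40 177/40 21/4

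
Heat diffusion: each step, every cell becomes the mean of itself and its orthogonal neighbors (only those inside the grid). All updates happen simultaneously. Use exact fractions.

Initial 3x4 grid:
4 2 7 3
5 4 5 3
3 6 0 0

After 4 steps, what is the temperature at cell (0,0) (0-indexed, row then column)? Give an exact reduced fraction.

Answer: 65713/16200

Derivation:
Step 1: cell (0,0) = 11/3
Step 2: cell (0,0) = 143/36
Step 3: cell (0,0) = 4427/1080
Step 4: cell (0,0) = 65713/16200
Full grid after step 4:
  65713/16200 215911/54000 101773/27000 461329/129600
  864779/216000 42887/11250 1259659/360000 2774801/864000
  62563/16200 196411/54000 57307/18000 126643/43200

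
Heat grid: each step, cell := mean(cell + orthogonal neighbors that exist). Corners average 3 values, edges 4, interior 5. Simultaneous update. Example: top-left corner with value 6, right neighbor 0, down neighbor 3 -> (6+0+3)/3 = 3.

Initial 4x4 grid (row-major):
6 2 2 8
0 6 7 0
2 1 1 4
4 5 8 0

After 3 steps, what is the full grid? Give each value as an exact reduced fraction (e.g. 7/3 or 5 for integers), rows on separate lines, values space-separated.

Answer: 442/135 25639/7200 28391/7200 8087/2160
22549/7200 5149/1500 20861/6000 13483/3600
22309/7200 19663/6000 899/250 1263/400
1433/432 12917/3600 4099/1200 631/180

Derivation:
After step 1:
  8/3 4 19/4 10/3
  7/2 16/5 16/5 19/4
  7/4 3 21/5 5/4
  11/3 9/2 7/2 4
After step 2:
  61/18 877/240 917/240 77/18
  667/240 169/50 201/50 47/15
  143/48 333/100 303/100 71/20
  119/36 11/3 81/20 35/12
After step 3:
  442/135 25639/7200 28391/7200 8087/2160
  22549/7200 5149/1500 20861/6000 13483/3600
  22309/7200 19663/6000 899/250 1263/400
  1433/432 12917/3600 4099/1200 631/180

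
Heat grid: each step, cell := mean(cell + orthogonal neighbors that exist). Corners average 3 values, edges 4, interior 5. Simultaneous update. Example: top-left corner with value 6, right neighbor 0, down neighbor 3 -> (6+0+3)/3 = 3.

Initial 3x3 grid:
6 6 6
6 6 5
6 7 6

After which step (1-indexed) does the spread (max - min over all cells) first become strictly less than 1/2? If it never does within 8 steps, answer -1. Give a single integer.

Answer: 2

Derivation:
Step 1: max=19/3, min=17/3, spread=2/3
Step 2: max=223/36, min=209/36, spread=7/18
  -> spread < 1/2 first at step 2
Step 3: max=2653/432, min=2531/432, spread=61/216
Step 4: max=31615/5184, min=30593/5184, spread=511/2592
Step 5: max=377557/62208, min=368939/62208, spread=4309/31104
Step 6: max=4515271/746496, min=4442681/746496, spread=36295/373248
Step 7: max=54053485/8957952, min=53441939/8957952, spread=305773/4478976
Step 8: max=647548495/107495424, min=642396593/107495424, spread=2575951/53747712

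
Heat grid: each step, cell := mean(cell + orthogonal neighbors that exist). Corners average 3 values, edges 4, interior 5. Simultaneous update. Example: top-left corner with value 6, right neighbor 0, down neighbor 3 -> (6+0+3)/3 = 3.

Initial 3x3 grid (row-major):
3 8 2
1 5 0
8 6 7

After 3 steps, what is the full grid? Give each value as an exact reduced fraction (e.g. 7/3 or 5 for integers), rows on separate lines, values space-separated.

Answer: 601/144 5953/1440 415/108
1469/320 5177/1200 6083/1440
697/144 7033/1440 487/108

Derivation:
After step 1:
  4 9/2 10/3
  17/4 4 7/2
  5 13/2 13/3
After step 2:
  17/4 95/24 34/9
  69/16 91/20 91/24
  21/4 119/24 43/9
After step 3:
  601/144 5953/1440 415/108
  1469/320 5177/1200 6083/1440
  697/144 7033/1440 487/108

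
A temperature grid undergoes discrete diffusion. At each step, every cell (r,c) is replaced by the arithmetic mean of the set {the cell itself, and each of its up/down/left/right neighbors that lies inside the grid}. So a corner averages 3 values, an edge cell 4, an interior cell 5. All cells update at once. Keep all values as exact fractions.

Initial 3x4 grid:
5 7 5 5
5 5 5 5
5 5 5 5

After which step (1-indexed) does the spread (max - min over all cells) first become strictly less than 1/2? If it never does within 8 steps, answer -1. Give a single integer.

Step 1: max=17/3, min=5, spread=2/3
Step 2: max=331/60, min=5, spread=31/60
Step 3: max=2911/540, min=5, spread=211/540
  -> spread < 1/2 first at step 3
Step 4: max=286897/54000, min=4547/900, spread=14077/54000
Step 5: max=2570407/486000, min=273683/54000, spread=5363/24300
Step 6: max=76640809/14580000, min=152869/30000, spread=93859/583200
Step 7: max=4584274481/874800000, min=248336467/48600000, spread=4568723/34992000
Step 8: max=274220435629/52488000000, min=7471618889/1458000000, spread=8387449/83980800

Answer: 3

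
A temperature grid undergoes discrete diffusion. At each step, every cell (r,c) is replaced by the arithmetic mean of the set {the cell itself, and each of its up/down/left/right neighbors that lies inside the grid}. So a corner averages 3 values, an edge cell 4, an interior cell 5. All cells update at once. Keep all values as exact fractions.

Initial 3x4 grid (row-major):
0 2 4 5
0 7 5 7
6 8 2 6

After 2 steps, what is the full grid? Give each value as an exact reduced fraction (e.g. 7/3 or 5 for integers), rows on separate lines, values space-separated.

Answer: 43/18 739/240 211/48 181/36
779/240 433/100 122/25 253/48
41/9 301/60 21/4 16/3

Derivation:
After step 1:
  2/3 13/4 4 16/3
  13/4 22/5 5 23/4
  14/3 23/4 21/4 5
After step 2:
  43/18 739/240 211/48 181/36
  779/240 433/100 122/25 253/48
  41/9 301/60 21/4 16/3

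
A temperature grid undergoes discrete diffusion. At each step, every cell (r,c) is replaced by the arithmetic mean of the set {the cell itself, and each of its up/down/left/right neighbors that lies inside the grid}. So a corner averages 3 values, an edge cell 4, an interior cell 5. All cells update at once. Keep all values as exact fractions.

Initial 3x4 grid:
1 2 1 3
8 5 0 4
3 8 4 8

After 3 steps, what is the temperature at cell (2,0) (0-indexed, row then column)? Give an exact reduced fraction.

Step 1: cell (2,0) = 19/3
Step 2: cell (2,0) = 187/36
Step 3: cell (2,0) = 10901/2160
Full grid after step 3:
  1999/540 22459/7200 20659/7200 3089/1080
  20491/4800 1013/250 3557/1000 17401/4800
  10901/2160 16867/3600 1012/225 9263/2160

Answer: 10901/2160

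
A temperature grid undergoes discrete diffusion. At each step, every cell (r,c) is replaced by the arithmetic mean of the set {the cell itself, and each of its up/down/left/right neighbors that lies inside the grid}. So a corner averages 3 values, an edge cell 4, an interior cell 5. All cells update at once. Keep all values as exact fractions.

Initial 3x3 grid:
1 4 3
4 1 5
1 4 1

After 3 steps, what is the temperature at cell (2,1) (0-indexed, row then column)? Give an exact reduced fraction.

Step 1: cell (2,1) = 7/4
Step 2: cell (2,1) = 701/240
Step 3: cell (2,1) = 35947/14400
Full grid after step 3:
  503/180 4333/1600 253/80
  3883/1600 17639/6000 20111/7200
  317/120 35947/14400 6341/2160

Answer: 35947/14400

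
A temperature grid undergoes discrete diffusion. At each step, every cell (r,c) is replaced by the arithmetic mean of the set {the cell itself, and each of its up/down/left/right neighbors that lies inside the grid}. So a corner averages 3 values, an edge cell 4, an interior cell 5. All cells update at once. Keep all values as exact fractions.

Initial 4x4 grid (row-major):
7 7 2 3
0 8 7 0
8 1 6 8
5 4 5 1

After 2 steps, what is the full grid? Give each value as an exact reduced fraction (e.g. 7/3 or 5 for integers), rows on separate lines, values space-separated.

After step 1:
  14/3 6 19/4 5/3
  23/4 23/5 23/5 9/2
  7/2 27/5 27/5 15/4
  17/3 15/4 4 14/3
After step 2:
  197/36 1201/240 1021/240 131/36
  1111/240 527/100 477/100 871/240
  1219/240 453/100 463/100 1099/240
  155/36 1129/240 1069/240 149/36

Answer: 197/36 1201/240 1021/240 131/36
1111/240 527/100 477/100 871/240
1219/240 453/100 463/100 1099/240
155/36 1129/240 1069/240 149/36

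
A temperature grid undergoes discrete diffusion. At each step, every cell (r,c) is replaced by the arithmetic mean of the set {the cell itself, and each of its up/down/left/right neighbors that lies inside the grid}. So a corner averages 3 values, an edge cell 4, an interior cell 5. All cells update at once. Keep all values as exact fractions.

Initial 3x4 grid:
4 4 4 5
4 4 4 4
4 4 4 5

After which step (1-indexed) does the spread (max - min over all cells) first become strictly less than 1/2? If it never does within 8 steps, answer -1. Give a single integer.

Step 1: max=9/2, min=4, spread=1/2
Step 2: max=157/36, min=4, spread=13/36
  -> spread < 1/2 first at step 2
Step 3: max=6197/1440, min=4, spread=437/1440
Step 4: max=13783/3240, min=1159/288, spread=2977/12960
Step 5: max=21951821/5184000, min=9079/2250, spread=206761/1036800
Step 6: max=1309968679/311040000, min=2918147/720000, spread=1973167/12441600
Step 7: max=78368008661/18662400000, min=131658761/32400000, spread=101302493/746496000
Step 8: max=4687773595999/1119744000000, min=31689341171/7776000000, spread=996067739/8957952000

Answer: 2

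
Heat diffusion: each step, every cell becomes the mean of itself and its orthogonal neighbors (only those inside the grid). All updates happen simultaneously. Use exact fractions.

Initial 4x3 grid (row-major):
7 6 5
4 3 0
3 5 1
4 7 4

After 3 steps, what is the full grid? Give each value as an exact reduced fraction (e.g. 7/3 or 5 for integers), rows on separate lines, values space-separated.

Answer: 5033/1080 61753/14400 2029/540
31399/7200 23447/6000 24649/7200
30409/7200 1447/375 2751/800
9433/2160 7441/1800 907/240

Derivation:
After step 1:
  17/3 21/4 11/3
  17/4 18/5 9/4
  4 19/5 5/2
  14/3 5 4
After step 2:
  91/18 1091/240 67/18
  1051/240 383/100 721/240
  1003/240 189/50 251/80
  41/9 131/30 23/6
After step 3:
  5033/1080 61753/14400 2029/540
  31399/7200 23447/6000 24649/7200
  30409/7200 1447/375 2751/800
  9433/2160 7441/1800 907/240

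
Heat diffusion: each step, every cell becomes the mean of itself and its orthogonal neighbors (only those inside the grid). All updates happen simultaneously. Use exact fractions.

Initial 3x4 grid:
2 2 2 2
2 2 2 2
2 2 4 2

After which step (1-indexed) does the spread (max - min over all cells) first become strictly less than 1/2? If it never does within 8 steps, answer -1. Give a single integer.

Step 1: max=8/3, min=2, spread=2/3
Step 2: max=151/60, min=2, spread=31/60
Step 3: max=1291/540, min=2, spread=211/540
  -> spread < 1/2 first at step 3
Step 4: max=124897/54000, min=1847/900, spread=14077/54000
Step 5: max=1112407/486000, min=111683/54000, spread=5363/24300
Step 6: max=32900809/14580000, min=62869/30000, spread=93859/583200
Step 7: max=1959874481/874800000, min=102536467/48600000, spread=4568723/34992000
Step 8: max=116756435629/52488000000, min=3097618889/1458000000, spread=8387449/83980800

Answer: 3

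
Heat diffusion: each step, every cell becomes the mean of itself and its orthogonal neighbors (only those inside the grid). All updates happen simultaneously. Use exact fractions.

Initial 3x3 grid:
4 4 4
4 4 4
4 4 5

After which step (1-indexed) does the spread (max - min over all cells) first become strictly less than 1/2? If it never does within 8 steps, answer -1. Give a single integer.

Answer: 1

Derivation:
Step 1: max=13/3, min=4, spread=1/3
  -> spread < 1/2 first at step 1
Step 2: max=77/18, min=4, spread=5/18
Step 3: max=905/216, min=4, spread=41/216
Step 4: max=53971/12960, min=1451/360, spread=347/2592
Step 5: max=3217337/777600, min=14557/3600, spread=2921/31104
Step 6: max=192452539/46656000, min=1753483/432000, spread=24611/373248
Step 7: max=11516162033/2799360000, min=39536741/9720000, spread=207329/4478976
Step 8: max=689876352451/167961600000, min=2112401599/518400000, spread=1746635/53747712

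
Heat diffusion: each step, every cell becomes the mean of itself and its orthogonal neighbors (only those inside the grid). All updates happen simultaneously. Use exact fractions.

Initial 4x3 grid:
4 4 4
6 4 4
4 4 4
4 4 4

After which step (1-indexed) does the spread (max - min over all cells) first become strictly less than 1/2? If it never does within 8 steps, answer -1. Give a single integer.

Answer: 3

Derivation:
Step 1: max=14/3, min=4, spread=2/3
Step 2: max=271/60, min=4, spread=31/60
Step 3: max=2371/540, min=4, spread=211/540
  -> spread < 1/2 first at step 3
Step 4: max=232897/54000, min=3647/900, spread=14077/54000
Step 5: max=2084407/486000, min=219683/54000, spread=5363/24300
Step 6: max=62060809/14580000, min=122869/30000, spread=93859/583200
Step 7: max=3709474481/874800000, min=199736467/48600000, spread=4568723/34992000
Step 8: max=221732435629/52488000000, min=6013618889/1458000000, spread=8387449/83980800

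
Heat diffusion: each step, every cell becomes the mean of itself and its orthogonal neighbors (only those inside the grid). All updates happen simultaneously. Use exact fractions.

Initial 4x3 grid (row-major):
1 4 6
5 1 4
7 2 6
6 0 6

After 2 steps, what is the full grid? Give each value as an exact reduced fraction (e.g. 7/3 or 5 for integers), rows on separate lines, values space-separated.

Answer: 59/18 71/20 143/36
451/120 343/100 997/240
481/120 97/25 319/80
77/18 451/120 4

Derivation:
After step 1:
  10/3 3 14/3
  7/2 16/5 17/4
  5 16/5 9/2
  13/3 7/2 4
After step 2:
  59/18 71/20 143/36
  451/120 343/100 997/240
  481/120 97/25 319/80
  77/18 451/120 4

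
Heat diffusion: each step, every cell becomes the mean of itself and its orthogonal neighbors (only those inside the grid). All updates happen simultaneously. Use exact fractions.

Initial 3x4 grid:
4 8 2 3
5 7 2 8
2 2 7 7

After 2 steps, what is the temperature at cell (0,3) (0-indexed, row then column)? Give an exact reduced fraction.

Step 1: cell (0,3) = 13/3
Step 2: cell (0,3) = 157/36
Full grid after step 2:
  185/36 73/15 139/30 157/36
  539/120 97/20 93/20 82/15
  4 21/5 323/60 101/18

Answer: 157/36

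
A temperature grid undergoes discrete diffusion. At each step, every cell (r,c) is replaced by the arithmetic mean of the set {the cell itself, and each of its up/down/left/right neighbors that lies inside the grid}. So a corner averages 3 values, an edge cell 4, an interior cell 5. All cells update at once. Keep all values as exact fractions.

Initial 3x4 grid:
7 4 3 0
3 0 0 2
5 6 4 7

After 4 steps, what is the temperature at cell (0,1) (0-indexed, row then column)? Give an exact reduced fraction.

Step 1: cell (0,1) = 7/2
Step 2: cell (0,1) = 751/240
Step 3: cell (0,1) = 22249/7200
Step 4: cell (0,1) = 674533/216000
Full grid after step 4:
  454523/129600 674533/216000 566053/216000 313673/129600
  3166037/864000 1190233/360000 348061/120000 86521/32000
  488573/129600 191977/54000 10952/3375 398623/129600

Answer: 674533/216000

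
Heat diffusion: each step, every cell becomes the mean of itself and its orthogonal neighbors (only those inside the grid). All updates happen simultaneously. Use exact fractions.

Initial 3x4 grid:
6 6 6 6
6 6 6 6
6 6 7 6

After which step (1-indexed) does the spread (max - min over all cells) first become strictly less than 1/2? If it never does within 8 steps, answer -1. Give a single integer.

Answer: 1

Derivation:
Step 1: max=19/3, min=6, spread=1/3
  -> spread < 1/2 first at step 1
Step 2: max=751/120, min=6, spread=31/120
Step 3: max=6691/1080, min=6, spread=211/1080
Step 4: max=664897/108000, min=10847/1800, spread=14077/108000
Step 5: max=5972407/972000, min=651683/108000, spread=5363/48600
Step 6: max=178700809/29160000, min=362869/60000, spread=93859/1166400
Step 7: max=10707874481/1749600000, min=588536467/97200000, spread=4568723/69984000
Step 8: max=641636435629/104976000000, min=17677618889/2916000000, spread=8387449/167961600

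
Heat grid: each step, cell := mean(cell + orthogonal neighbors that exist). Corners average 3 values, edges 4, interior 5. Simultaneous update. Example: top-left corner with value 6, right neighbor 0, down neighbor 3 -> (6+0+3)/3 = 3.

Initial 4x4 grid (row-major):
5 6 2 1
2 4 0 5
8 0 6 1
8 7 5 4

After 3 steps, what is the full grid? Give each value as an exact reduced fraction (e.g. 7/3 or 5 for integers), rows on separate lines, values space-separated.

Answer: 8459/2160 13369/3600 10001/3600 5989/2160
32183/7200 21077/6000 19867/6000 18877/7200
34303/7200 27781/6000 20747/6000 25493/7200
2447/432 17489/3600 16369/3600 8069/2160

Derivation:
After step 1:
  13/3 17/4 9/4 8/3
  19/4 12/5 17/5 7/4
  9/2 5 12/5 4
  23/3 5 11/2 10/3
After step 2:
  40/9 397/120 377/120 20/9
  959/240 99/25 61/25 709/240
  263/48 193/50 203/50 689/240
  103/18 139/24 487/120 77/18
After step 3:
  8459/2160 13369/3600 10001/3600 5989/2160
  32183/7200 21077/6000 19867/6000 18877/7200
  34303/7200 27781/6000 20747/6000 25493/7200
  2447/432 17489/3600 16369/3600 8069/2160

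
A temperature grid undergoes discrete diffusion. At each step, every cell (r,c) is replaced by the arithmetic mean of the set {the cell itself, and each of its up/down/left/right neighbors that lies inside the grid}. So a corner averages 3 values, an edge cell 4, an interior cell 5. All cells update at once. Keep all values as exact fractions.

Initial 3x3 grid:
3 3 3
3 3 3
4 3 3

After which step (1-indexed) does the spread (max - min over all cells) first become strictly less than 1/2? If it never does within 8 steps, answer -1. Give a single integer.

Step 1: max=10/3, min=3, spread=1/3
  -> spread < 1/2 first at step 1
Step 2: max=59/18, min=3, spread=5/18
Step 3: max=689/216, min=3, spread=41/216
Step 4: max=41011/12960, min=1091/360, spread=347/2592
Step 5: max=2439737/777600, min=10957/3600, spread=2921/31104
Step 6: max=145796539/46656000, min=1321483/432000, spread=24611/373248
Step 7: max=8716802033/2799360000, min=29816741/9720000, spread=207329/4478976
Step 8: max=521914752451/167961600000, min=1594001599/518400000, spread=1746635/53747712

Answer: 1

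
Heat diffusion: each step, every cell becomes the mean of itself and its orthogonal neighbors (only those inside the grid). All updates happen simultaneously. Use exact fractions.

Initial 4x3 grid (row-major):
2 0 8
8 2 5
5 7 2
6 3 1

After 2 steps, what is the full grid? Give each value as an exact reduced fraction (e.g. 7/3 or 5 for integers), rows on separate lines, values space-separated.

After step 1:
  10/3 3 13/3
  17/4 22/5 17/4
  13/2 19/5 15/4
  14/3 17/4 2
After step 2:
  127/36 113/30 139/36
  1109/240 197/50 251/60
  1153/240 227/50 69/20
  185/36 883/240 10/3

Answer: 127/36 113/30 139/36
1109/240 197/50 251/60
1153/240 227/50 69/20
185/36 883/240 10/3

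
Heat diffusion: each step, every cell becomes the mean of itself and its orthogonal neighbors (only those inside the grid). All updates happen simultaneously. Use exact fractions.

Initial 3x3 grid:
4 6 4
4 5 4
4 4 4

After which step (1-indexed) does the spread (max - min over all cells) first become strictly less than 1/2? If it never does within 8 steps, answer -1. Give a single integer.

Step 1: max=19/4, min=4, spread=3/4
Step 2: max=1121/240, min=25/6, spread=121/240
Step 3: max=65527/14400, min=20359/4800, spread=89/288
  -> spread < 1/2 first at step 3
Step 4: max=3895169/864000, min=1235473/288000, spread=755/3456
Step 5: max=231707143/51840000, min=24862877/5760000, spread=6353/41472
Step 6: max=13836643121/3110400000, min=4500691457/1036800000, spread=53531/497664
Step 7: max=827009814487/186624000000, min=270972511079/62208000000, spread=450953/5971968
Step 8: max=49499363147489/11197440000000, min=1811324543657/414720000000, spread=3799043/71663616

Answer: 3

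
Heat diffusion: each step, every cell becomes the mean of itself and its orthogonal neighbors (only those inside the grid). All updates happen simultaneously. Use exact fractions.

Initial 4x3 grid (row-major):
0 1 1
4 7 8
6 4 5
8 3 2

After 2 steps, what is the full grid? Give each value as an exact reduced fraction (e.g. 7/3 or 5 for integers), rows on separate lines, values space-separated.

Answer: 49/18 241/80 65/18
973/240 431/100 68/15
245/48 243/50 55/12
185/36 73/16 37/9

Derivation:
After step 1:
  5/3 9/4 10/3
  17/4 24/5 21/4
  11/2 5 19/4
  17/3 17/4 10/3
After step 2:
  49/18 241/80 65/18
  973/240 431/100 68/15
  245/48 243/50 55/12
  185/36 73/16 37/9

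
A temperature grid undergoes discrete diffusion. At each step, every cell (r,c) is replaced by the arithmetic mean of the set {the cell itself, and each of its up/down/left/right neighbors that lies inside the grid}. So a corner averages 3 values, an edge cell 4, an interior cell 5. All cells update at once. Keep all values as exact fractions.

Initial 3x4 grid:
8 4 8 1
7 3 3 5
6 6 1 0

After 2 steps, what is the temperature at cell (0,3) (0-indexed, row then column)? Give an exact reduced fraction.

Answer: 131/36

Derivation:
Step 1: cell (0,3) = 14/3
Step 2: cell (0,3) = 131/36
Full grid after step 2:
  217/36 1241/240 221/48 131/36
  349/60 487/100 347/100 155/48
  49/9 523/120 25/8 9/4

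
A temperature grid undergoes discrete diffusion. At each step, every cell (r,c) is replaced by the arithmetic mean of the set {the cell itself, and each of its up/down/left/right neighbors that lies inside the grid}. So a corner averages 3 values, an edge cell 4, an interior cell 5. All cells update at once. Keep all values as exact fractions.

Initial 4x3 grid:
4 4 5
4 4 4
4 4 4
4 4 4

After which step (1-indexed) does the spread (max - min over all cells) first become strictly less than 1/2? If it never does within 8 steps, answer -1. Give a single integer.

Answer: 1

Derivation:
Step 1: max=13/3, min=4, spread=1/3
  -> spread < 1/2 first at step 1
Step 2: max=77/18, min=4, spread=5/18
Step 3: max=905/216, min=4, spread=41/216
Step 4: max=107897/25920, min=4, spread=4217/25920
Step 5: max=6429949/1555200, min=28879/7200, spread=38417/311040
Step 6: max=384448211/93312000, min=578597/144000, spread=1903471/18662400
Step 7: max=22995869089/5598720000, min=17395759/4320000, spread=18038617/223948800
Step 8: max=1376960982851/335923200000, min=1568126759/388800000, spread=883978523/13436928000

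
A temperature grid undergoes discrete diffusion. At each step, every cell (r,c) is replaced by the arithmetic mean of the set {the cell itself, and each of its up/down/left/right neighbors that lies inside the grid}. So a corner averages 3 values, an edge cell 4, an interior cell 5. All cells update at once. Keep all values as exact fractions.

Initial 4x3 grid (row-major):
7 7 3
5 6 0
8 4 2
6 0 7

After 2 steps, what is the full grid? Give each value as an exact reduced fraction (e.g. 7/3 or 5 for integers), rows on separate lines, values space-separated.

Answer: 223/36 1189/240 71/18
1379/240 117/25 103/30
251/48 433/100 13/4
44/9 191/48 7/2

Derivation:
After step 1:
  19/3 23/4 10/3
  13/2 22/5 11/4
  23/4 4 13/4
  14/3 17/4 3
After step 2:
  223/36 1189/240 71/18
  1379/240 117/25 103/30
  251/48 433/100 13/4
  44/9 191/48 7/2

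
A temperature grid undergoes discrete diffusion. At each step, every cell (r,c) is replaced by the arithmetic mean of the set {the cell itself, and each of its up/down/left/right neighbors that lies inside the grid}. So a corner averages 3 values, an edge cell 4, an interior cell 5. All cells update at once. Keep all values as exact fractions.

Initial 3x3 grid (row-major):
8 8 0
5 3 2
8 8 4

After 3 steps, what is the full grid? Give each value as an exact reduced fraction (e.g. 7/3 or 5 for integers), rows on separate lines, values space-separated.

After step 1:
  7 19/4 10/3
  6 26/5 9/4
  7 23/4 14/3
After step 2:
  71/12 1217/240 31/9
  63/10 479/100 309/80
  25/4 1357/240 38/9
After step 3:
  461/80 69199/14400 557/135
  6977/1200 10271/2000 19583/4800
  4369/720 75299/14400 2473/540

Answer: 461/80 69199/14400 557/135
6977/1200 10271/2000 19583/4800
4369/720 75299/14400 2473/540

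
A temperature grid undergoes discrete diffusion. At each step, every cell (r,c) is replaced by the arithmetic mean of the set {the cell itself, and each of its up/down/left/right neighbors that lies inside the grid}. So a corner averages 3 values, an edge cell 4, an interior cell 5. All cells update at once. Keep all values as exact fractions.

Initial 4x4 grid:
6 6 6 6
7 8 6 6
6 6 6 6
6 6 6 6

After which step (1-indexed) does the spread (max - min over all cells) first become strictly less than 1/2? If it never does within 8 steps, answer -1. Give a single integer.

Answer: 3

Derivation:
Step 1: max=27/4, min=6, spread=3/4
Step 2: max=653/100, min=6, spread=53/100
Step 3: max=11651/1800, min=6, spread=851/1800
  -> spread < 1/2 first at step 3
Step 4: max=208867/32400, min=1813/300, spread=13063/32400
Step 5: max=6220657/972000, min=13637/2250, spread=329473/972000
Step 6: max=185888329/29160000, min=1095883/180000, spread=8355283/29160000
Step 7: max=5551439773/874800000, min=9890387/1620000, spread=210630793/874800000
Step 8: max=166014091117/26244000000, min=2975908891/486000000, spread=5315011003/26244000000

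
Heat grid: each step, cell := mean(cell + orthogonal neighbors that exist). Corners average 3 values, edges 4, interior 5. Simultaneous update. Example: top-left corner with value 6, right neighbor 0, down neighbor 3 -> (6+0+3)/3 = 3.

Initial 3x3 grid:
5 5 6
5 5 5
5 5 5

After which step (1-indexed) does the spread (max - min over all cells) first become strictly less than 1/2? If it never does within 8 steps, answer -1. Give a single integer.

Answer: 1

Derivation:
Step 1: max=16/3, min=5, spread=1/3
  -> spread < 1/2 first at step 1
Step 2: max=95/18, min=5, spread=5/18
Step 3: max=1121/216, min=5, spread=41/216
Step 4: max=66931/12960, min=1811/360, spread=347/2592
Step 5: max=3994937/777600, min=18157/3600, spread=2921/31104
Step 6: max=239108539/46656000, min=2185483/432000, spread=24611/373248
Step 7: max=14315522033/2799360000, min=49256741/9720000, spread=207329/4478976
Step 8: max=857837952451/167961600000, min=2630801599/518400000, spread=1746635/53747712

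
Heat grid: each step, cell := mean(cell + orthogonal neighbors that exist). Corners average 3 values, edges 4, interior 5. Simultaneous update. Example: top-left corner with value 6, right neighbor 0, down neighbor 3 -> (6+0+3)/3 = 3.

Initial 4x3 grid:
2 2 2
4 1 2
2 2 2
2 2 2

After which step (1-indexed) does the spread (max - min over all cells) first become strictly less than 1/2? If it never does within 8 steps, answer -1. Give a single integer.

Answer: 3

Derivation:
Step 1: max=8/3, min=7/4, spread=11/12
Step 2: max=577/240, min=11/6, spread=137/240
Step 3: max=2441/1080, min=919/480, spread=1493/4320
  -> spread < 1/2 first at step 3
Step 4: max=94607/43200, min=9431/4800, spread=152/675
Step 5: max=3344843/1555200, min=43093/21600, spread=242147/1555200
Step 6: max=82514417/38880000, min=4348409/2160000, spread=848611/7776000
Step 7: max=11804369207/5598720000, min=105009469/51840000, spread=92669311/1119744000
Step 8: max=703815542053/335923200000, min=19007904673/9331200000, spread=781238953/13436928000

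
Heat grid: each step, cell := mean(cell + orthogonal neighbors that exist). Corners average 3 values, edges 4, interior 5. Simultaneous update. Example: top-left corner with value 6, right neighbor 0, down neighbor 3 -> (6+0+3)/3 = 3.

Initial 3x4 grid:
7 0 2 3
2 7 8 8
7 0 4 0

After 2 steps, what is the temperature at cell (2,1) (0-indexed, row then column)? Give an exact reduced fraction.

Step 1: cell (2,1) = 9/2
Step 2: cell (2,1) = 139/40
Full grid after step 2:
  17/4 273/80 1043/240 37/9
  303/80 469/100 101/25 1133/240
  53/12 139/40 173/40 47/12

Answer: 139/40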